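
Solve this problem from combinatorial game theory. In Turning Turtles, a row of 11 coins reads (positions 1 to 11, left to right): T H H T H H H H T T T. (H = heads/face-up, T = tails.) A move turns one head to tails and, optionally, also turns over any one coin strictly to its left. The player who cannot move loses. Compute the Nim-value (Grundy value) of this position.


Coins: T H H T H H H H T T T
Key fact: a single head at position k behaves exactly like a Nim heap of size k (turning it to T and optionally flipping a coin at j < k corresponds to moving the heap from k to j, or to 0), and heads combine as a disjunctive sum (two heads at the same place would cancel, matching j XOR j = 0). So the Nim-value is the XOR of the 1-indexed positions of the heads.
Face-up positions (1-indexed): [2, 3, 5, 6, 7, 8]
XOR 0 with 2: 0 XOR 2 = 2
XOR 2 with 3: 2 XOR 3 = 1
XOR 1 with 5: 1 XOR 5 = 4
XOR 4 with 6: 4 XOR 6 = 2
XOR 2 with 7: 2 XOR 7 = 5
XOR 5 with 8: 5 XOR 8 = 13
Nim-value = 13

13


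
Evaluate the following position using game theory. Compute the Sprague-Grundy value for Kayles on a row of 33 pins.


Kayles: a move removes 1 or 2 adjacent pins from a contiguous row.
Removing pins from a row of k leaves two independent rows (a, b) with a + b = k - 1 (one pin) or a + b = k - 2 (two pins); an end removal gives a = 0.
By Sprague-Grundy, G(k) = mex{ G(a) XOR G(b) } over all these splits. G(0) = 0.
G(1): splits (0,0):0^0=0 -> mex({0}) = 1
G(2): splits (0,1):0^1=1 (0,0):0^0=0 -> mex({0, 1}) = 2
G(3): splits (0,2):0^2=2 (1,1):1^1=0 (0,1):0^1=1 -> mex({0, 1, 2}) = 3
G(4): splits (0,3):0^3=3 (1,2):1^2=3 (0,2):0^2=2 (1,1):1^1=0 -> mex({0, 2, 3}) = 1
G(5): splits (0,4):0^1=1 (1,3):1^3=2 (2,2):2^2=0 (0,3):0^3=3 (1,2):1^2=3 -> mex({0, 1, 2, 3}) = 4
G(6) = mex({0, 1, 2, 4}) = 3
G(7) = mex({0, 1, 3, 4, 5}) = 2
G(8) = mex({0, 2, 3, 5, 6}) = 1
G(9) = mex({0, 1, 2, 3, 6, 7}) = 4
G(10) = mex({0, 1, 3, 4, 5, 7}) = 2
G(11) = mex({0, 1, 2, 3, 4, 5}) = 6
G(12) = mex({0, 1, 2, 3, 5, 6, 7}) = 4
G(13) = mex({0, 2, 3, 4, 6, 7}) = 1
G(14) = mex({0, 1, 4, 5, 6, 7}) = 2
G(15) = mex({0, 1, 2, 3, 4, 5, 6}) = 7
G(16) = mex({0, 2, 3, 5, 6, 7}) = 1
G(17) = mex({0, 1, 2, 3, 5, 6, 7}) = 4
G(18) = mex({0, 1, 2, 4, 5, 6}) = 3
G(19) = mex({0, 1, 3, 4, 5, 7}) = 2
G(20) = mex({0, 2, 3, 4, 5, 6, 7}) = 1
G(21) = mex({0, 1, 2, 3, 5, 6, 7}) = 4
G(22) = mex({0, 1, 2, 3, 4, 5, 7}) = 6
G(23) = mex({0, 1, 2, 3, 4, 5, 6}) = 7
G(24) = mex({0, 1, 2, 3, 5, 6, 7}) = 4
G(25) = mex({0, 2, 3, 4, 6, 7}) = 1
G(26) = mex({0, 1, 3, 4, 5, 6, 7}) = 2
G(27) = mex({0, 1, 2, 3, 4, 5, 6, 7}) = 8
G(28) = mex({0, 1, 2, 3, 4, 6, 7, 8}) = 5
G(29) = mex({0, 1, 2, 3, 5, 6, 7, 8, 9}) = 4
G(30) = mex({0, 1, 2, 3, 4, 5, 6, 9, 10}) = 7
G(31) = mex({0, 1, 3, 4, 5, 7, 10, 11}) = 2
G(32) = mex({0, 2, 3, 4, 5, 6, 7, 9, 11}) = 1
G(33) = mex({0, 1, 2, 3, 4, 5, 6, 7, 9, 12}) = 8
Therefore G(33) = 8.

8


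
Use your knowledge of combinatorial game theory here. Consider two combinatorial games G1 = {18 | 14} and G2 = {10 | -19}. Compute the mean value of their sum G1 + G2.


G1 = {18 | 14}, G2 = {10 | -19}
Each is a switch {a | b} with numbers a > b; its mean value is (a + b)/2, and mean value is additive over game sums: m(G1 + G2) = m(G1) + m(G2).
Mean of G1 = (18 + (14))/2 = 32/2 = 16
Mean of G2 = (10 + (-19))/2 = -9/2 = -9/2
Mean of G1 + G2 = 16 + -9/2 = 23/2

23/2


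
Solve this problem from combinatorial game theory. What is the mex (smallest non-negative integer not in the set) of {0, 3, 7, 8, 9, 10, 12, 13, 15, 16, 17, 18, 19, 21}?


Set = {0, 3, 7, 8, 9, 10, 12, 13, 15, 16, 17, 18, 19, 21}
0 is in the set.
1 is NOT in the set. This is the mex.
mex = 1

1


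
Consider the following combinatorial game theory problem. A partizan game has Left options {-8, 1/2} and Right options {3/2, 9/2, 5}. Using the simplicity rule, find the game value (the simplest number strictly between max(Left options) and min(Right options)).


Left options: {-8, 1/2}, max = 1/2
Right options: {3/2, 9/2, 5}, min = 3/2
All options are numbers and max(Left) < min(Right), so by the simplicity theorem the value is the simplest (earliest-born) number strictly between 1/2 and 3/2.
The only integer strictly between 1/2 and 3/2 is 1.
No non-integer in the interval can be simpler: if x is a non-integer in the interval, then floor(x) or ceil(x) also lies in the interval (the interval contains an integer), and both are proper prefixes of x's sign expansion, i.e. born earlier. So the game value is 1.
Game value = 1

1


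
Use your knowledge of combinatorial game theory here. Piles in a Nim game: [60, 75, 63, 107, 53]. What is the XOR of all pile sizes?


We need the XOR (exclusive or) of all pile sizes.
After XOR-ing pile 1 (size 60): 0 XOR 60 = 60
After XOR-ing pile 2 (size 75): 60 XOR 75 = 119
After XOR-ing pile 3 (size 63): 119 XOR 63 = 72
After XOR-ing pile 4 (size 107): 72 XOR 107 = 35
After XOR-ing pile 5 (size 53): 35 XOR 53 = 22
The Nim-value of this position is 22.

22


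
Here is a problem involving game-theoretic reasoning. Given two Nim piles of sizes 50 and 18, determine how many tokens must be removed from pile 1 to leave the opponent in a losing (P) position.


Piles: 50 and 18
Current XOR: 50 XOR 18 = 32 (non-zero, so this is an N-position).
To make the XOR zero, we need to find a move that balances the piles.
For pile 1 (size 50): target = 50 XOR 32 = 18
We reduce pile 1 from 50 to 18.
Tokens removed: 50 - 18 = 32
Verification: 18 XOR 18 = 0

32


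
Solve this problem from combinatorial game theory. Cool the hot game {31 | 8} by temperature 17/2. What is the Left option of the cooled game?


Original game: {31 | 8} (a switch {a | b} with a > b).
Cooling by t (for t below the temperature (a - b)/2 = 23/2) taxes each move by t: {a | b} cooled by t is {a - t | b + t}.
Cooling amount: t = 17/2
Cooled Left option: 31 - 17/2 = 45/2
Cooled Right option: 8 + 17/2 = 33/2
Cooled game: {45/2 | 33/2}
Left option = 45/2

45/2


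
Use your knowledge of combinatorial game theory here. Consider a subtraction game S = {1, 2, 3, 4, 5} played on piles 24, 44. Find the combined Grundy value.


Subtraction set: {1, 2, 3, 4, 5}
For this subtraction set, G(n) = n mod 6 (period = max + 1 = 6).
Pile 1 (size 24): G(24) = 24 mod 6 = 0
Pile 2 (size 44): G(44) = 44 mod 6 = 2
Total Grundy value = XOR of all: 0 XOR 2 = 2

2


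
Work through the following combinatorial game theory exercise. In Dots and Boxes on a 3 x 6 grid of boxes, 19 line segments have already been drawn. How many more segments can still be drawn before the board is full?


Grid: 3 x 6 boxes, i.e. 4 rows and 7 columns of dots.
Horizontal edges: (rows + 1) * cols = 4 * 6 = 24
Vertical edges: rows * (cols + 1) = 3 * 7 = 21
Total edges: 24 + 21 = 45
Edges drawn: 19
Remaining: 45 - 19 = 26

26


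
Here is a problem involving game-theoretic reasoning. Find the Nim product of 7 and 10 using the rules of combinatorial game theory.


Nim multiplication is bilinear over XOR: (u XOR v) * w = (u*w) XOR (v*w).
So we split each operand into its bit components and XOR the pairwise Nim products.
7 = 1 + 2 + 4 (as XOR of powers of 2).
10 = 2 + 8 (as XOR of powers of 2).
Using the standard Nim-product table on single bits:
  2*2 = 3,   2*4 = 8,   2*8 = 12,
  4*4 = 6,   4*8 = 11,  8*8 = 13,
and  1*x = x (identity), k*l = l*k (commutative).
Pairwise Nim products:
  1 * 2 = 2
  1 * 8 = 8
  2 * 2 = 3
  2 * 8 = 12
  4 * 2 = 8
  4 * 8 = 11
XOR them: 2 XOR 8 XOR 3 XOR 12 XOR 8 XOR 11 = 6.
Result: 7 * 10 = 6 (in Nim).

6


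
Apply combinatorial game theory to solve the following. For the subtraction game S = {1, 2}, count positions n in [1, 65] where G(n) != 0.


Subtraction set S = {1, 2}, so G(n) = n mod 3.
G(n) = 0 when n is a multiple of 3.
Multiples of 3 in [1, 65]: 21
N-positions (nonzero Grundy) = 65 - 21 = 44

44


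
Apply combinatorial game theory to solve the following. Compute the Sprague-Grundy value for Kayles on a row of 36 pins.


Kayles: a move removes 1 or 2 adjacent pins from a contiguous row.
Removing pins from a row of k leaves two independent rows (a, b) with a + b = k - 1 (one pin) or a + b = k - 2 (two pins); an end removal gives a = 0.
By Sprague-Grundy, G(k) = mex{ G(a) XOR G(b) } over all these splits. G(0) = 0.
G(1): splits (0,0):0^0=0 -> mex({0}) = 1
G(2): splits (0,1):0^1=1 (0,0):0^0=0 -> mex({0, 1}) = 2
G(3): splits (0,2):0^2=2 (1,1):1^1=0 (0,1):0^1=1 -> mex({0, 1, 2}) = 3
G(4): splits (0,3):0^3=3 (1,2):1^2=3 (0,2):0^2=2 (1,1):1^1=0 -> mex({0, 2, 3}) = 1
G(5): splits (0,4):0^1=1 (1,3):1^3=2 (2,2):2^2=0 (0,3):0^3=3 (1,2):1^2=3 -> mex({0, 1, 2, 3}) = 4
G(6) = mex({0, 1, 2, 4}) = 3
G(7) = mex({0, 1, 3, 4, 5}) = 2
G(8) = mex({0, 2, 3, 5, 6}) = 1
G(9) = mex({0, 1, 2, 3, 6, 7}) = 4
G(10) = mex({0, 1, 3, 4, 5, 7}) = 2
G(11) = mex({0, 1, 2, 3, 4, 5}) = 6
G(12) = mex({0, 1, 2, 3, 5, 6, 7}) = 4
G(13) = mex({0, 2, 3, 4, 6, 7}) = 1
G(14) = mex({0, 1, 4, 5, 6, 7}) = 2
G(15) = mex({0, 1, 2, 3, 4, 5, 6}) = 7
G(16) = mex({0, 2, 3, 5, 6, 7}) = 1
G(17) = mex({0, 1, 2, 3, 5, 6, 7}) = 4
G(18) = mex({0, 1, 2, 4, 5, 6}) = 3
G(19) = mex({0, 1, 3, 4, 5, 7}) = 2
G(20) = mex({0, 2, 3, 4, 5, 6, 7}) = 1
G(21) = mex({0, 1, 2, 3, 5, 6, 7}) = 4
G(22) = mex({0, 1, 2, 3, 4, 5, 7}) = 6
G(23) = mex({0, 1, 2, 3, 4, 5, 6}) = 7
G(24) = mex({0, 1, 2, 3, 5, 6, 7}) = 4
G(25) = mex({0, 2, 3, 4, 6, 7}) = 1
G(26) = mex({0, 1, 3, 4, 5, 6, 7}) = 2
G(27) = mex({0, 1, 2, 3, 4, 5, 6, 7}) = 8
G(28) = mex({0, 1, 2, 3, 4, 6, 7, 8}) = 5
G(29) = mex({0, 1, 2, 3, 5, 6, 7, 8, 9}) = 4
G(30) = mex({0, 1, 2, 3, 4, 5, 6, 9, 10}) = 7
G(31) = mex({0, 1, 3, 4, 5, 7, 10, 11}) = 2
G(32) = mex({0, 2, 3, 4, 5, 6, 7, 9, 11}) = 1
G(33) = mex({0, 1, 2, 3, 4, 5, 6, 7, 9, 12}) = 8
G(34) = mex({0, 1, 2, 3, 4, 5, 7, 8, 11, 12}) = 6
G(35) = mex({0, 1, 2, 3, 4, 5, 6, 8, 9, 10, 11}) = 7
G(36) = mex({0, 1, 2, 3, 5, 6, 7, 9, 10}) = 4
Therefore G(36) = 4.

4


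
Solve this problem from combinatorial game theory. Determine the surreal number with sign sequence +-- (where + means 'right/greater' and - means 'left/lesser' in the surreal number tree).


Sign expansion: +--
Rule: track bounds (lo, hi), initially (-inf, +inf). On '+', the current value becomes lo and we move to the simplest number in (value, hi): value + 1 if hi = +inf, otherwise the midpoint (value + hi)/2. On '-', the current value becomes hi and we move to value - 1 if lo = -inf, otherwise the midpoint (lo + value)/2.
Start at 0.
Step 1: sign = +, move right. Bounds: (0, +inf). Value = 1
Step 2: sign = -, move left. Bounds: (0, 1). Value = 1/2
Step 3: sign = -, move left. Bounds: (0, 1/2). Value = 1/4
The surreal number with sign expansion +-- is 1/4.

1/4


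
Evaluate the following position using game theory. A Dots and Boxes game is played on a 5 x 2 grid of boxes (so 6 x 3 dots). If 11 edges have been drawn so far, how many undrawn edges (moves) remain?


Grid: 5 x 2 boxes, i.e. 6 rows and 3 columns of dots.
Horizontal edges: (rows + 1) * cols = 6 * 2 = 12
Vertical edges: rows * (cols + 1) = 5 * 3 = 15
Total edges: 12 + 15 = 27
Edges drawn: 11
Remaining: 27 - 11 = 16

16


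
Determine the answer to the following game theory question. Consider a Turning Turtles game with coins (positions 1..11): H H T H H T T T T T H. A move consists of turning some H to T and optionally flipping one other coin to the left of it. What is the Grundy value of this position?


Coins: H H T H H T T T T T H
Key fact: a single head at position k behaves exactly like a Nim heap of size k (turning it to T and optionally flipping a coin at j < k corresponds to moving the heap from k to j, or to 0), and heads combine as a disjunctive sum (two heads at the same place would cancel, matching j XOR j = 0). So the Nim-value is the XOR of the 1-indexed positions of the heads.
Face-up positions (1-indexed): [1, 2, 4, 5, 11]
XOR 0 with 1: 0 XOR 1 = 1
XOR 1 with 2: 1 XOR 2 = 3
XOR 3 with 4: 3 XOR 4 = 7
XOR 7 with 5: 7 XOR 5 = 2
XOR 2 with 11: 2 XOR 11 = 9
Nim-value = 9

9


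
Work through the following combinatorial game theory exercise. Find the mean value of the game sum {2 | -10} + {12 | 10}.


G1 = {2 | -10}, G2 = {12 | 10}
Each is a switch {a | b} with numbers a > b; its mean value is (a + b)/2, and mean value is additive over game sums: m(G1 + G2) = m(G1) + m(G2).
Mean of G1 = (2 + (-10))/2 = -8/2 = -4
Mean of G2 = (12 + (10))/2 = 22/2 = 11
Mean of G1 + G2 = -4 + 11 = 7

7


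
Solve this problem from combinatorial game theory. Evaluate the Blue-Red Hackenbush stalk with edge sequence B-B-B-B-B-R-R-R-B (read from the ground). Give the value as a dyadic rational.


Edges (from ground): B-B-B-B-B-R-R-R-B
By Berlekamp's sign-expansion rule, a Blue-Red Hackenbush stalk has the value of the surreal number whose sign sequence is the edge sequence with B -> + and R -> -.
Sign sequence: +++++---+
Trace the sign expansion in the surreal number tree, starting from 0:
Edge 1: B (sign +) -> bounds (0, +inf), value = 1
Edge 2: B (sign +) -> bounds (1, +inf), value = 2
Edge 3: B (sign +) -> bounds (2, +inf), value = 3
Edge 4: B (sign +) -> bounds (3, +inf), value = 4
Edge 5: B (sign +) -> bounds (4, +inf), value = 5
Edge 6: R (sign -) -> bounds (4, 5), value = 9/2
Edge 7: R (sign -) -> bounds (4, 9/2), value = 17/4
Edge 8: R (sign -) -> bounds (4, 17/4), value = 33/8
Edge 9: B (sign +) -> bounds (33/8, 17/4), value = 67/16
Game value = 67/16

67/16


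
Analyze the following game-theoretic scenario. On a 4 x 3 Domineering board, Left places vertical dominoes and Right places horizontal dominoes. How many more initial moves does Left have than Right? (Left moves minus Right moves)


Board is 4 x 3 (rows x cols).
Left (vertical) placements: (rows-1) * cols = 3 * 3 = 9
Right (horizontal) placements: rows * (cols-1) = 4 * 2 = 8
Advantage = Left - Right = 9 - 8 = 1

1


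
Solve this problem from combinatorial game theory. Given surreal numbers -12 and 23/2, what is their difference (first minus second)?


x = -12, y = 23/2
Converting to common denominator: 2
x = -24/2, y = 23/2
x - y = -12 - 23/2 = -47/2

-47/2


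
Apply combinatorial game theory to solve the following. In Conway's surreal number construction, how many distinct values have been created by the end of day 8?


Day 0: {|} = 0 is born. Count = 1.
Day n: the number of surreal numbers born by day n is 2^(n+1) - 1.
By day 0: 2^1 - 1 = 1
By day 1: 2^2 - 1 = 3
By day 2: 2^3 - 1 = 7
By day 3: 2^4 - 1 = 15
By day 4: 2^5 - 1 = 31
By day 5: 2^6 - 1 = 63
By day 6: 2^7 - 1 = 127
By day 7: 2^8 - 1 = 255
By day 8: 2^9 - 1 = 511
By day 8: 511 surreal numbers.

511


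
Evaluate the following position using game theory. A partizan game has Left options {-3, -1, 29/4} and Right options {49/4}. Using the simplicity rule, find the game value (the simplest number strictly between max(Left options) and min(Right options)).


Left options: {-3, -1, 29/4}, max = 29/4
Right options: {49/4}, min = 49/4
All options are numbers and max(Left) < min(Right), so by the simplicity theorem the value is the simplest (earliest-born) number strictly between 29/4 and 49/4.
Integers 8 through 12 all lie strictly between 29/4 and 49/4.
Among integers, the simplest (lowest birthday = smallest |n|; 0 is born on day 0, +-n on day n) is 8.
No non-integer in the interval can be simpler: if x is a non-integer in the interval, then floor(x) or ceil(x) also lies in the interval (the interval contains an integer), and both are proper prefixes of x's sign expansion, i.e. born earlier. So the game value is 8.
Game value = 8

8


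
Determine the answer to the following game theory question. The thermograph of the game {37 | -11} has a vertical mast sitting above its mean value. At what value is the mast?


Game = {37 | -11}, a switch {a | b} with numbers a > b.
Its thermograph has left wall a - t and right wall b + t, which meet at t = (a - b)/2, where both equal (a + b)/2. So the mast (mean value) is at (a + b)/2.
Mean = (37 + (-11))/2 = 26/2 = 13

13


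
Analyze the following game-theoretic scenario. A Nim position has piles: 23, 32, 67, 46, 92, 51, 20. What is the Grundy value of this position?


We need the XOR (exclusive or) of all pile sizes.
After XOR-ing pile 1 (size 23): 0 XOR 23 = 23
After XOR-ing pile 2 (size 32): 23 XOR 32 = 55
After XOR-ing pile 3 (size 67): 55 XOR 67 = 116
After XOR-ing pile 4 (size 46): 116 XOR 46 = 90
After XOR-ing pile 5 (size 92): 90 XOR 92 = 6
After XOR-ing pile 6 (size 51): 6 XOR 51 = 53
After XOR-ing pile 7 (size 20): 53 XOR 20 = 33
The Nim-value of this position is 33.

33


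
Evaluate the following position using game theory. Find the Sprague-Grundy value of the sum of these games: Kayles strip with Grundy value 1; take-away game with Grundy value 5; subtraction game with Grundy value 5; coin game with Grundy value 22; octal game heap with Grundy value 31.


By the Sprague-Grundy theorem, the Grundy value of a sum of games is the XOR of individual Grundy values.
Kayles strip: Grundy value = 1. Running XOR: 0 XOR 1 = 1
take-away game: Grundy value = 5. Running XOR: 1 XOR 5 = 4
subtraction game: Grundy value = 5. Running XOR: 4 XOR 5 = 1
coin game: Grundy value = 22. Running XOR: 1 XOR 22 = 23
octal game heap: Grundy value = 31. Running XOR: 23 XOR 31 = 8
The combined Grundy value is 8.

8


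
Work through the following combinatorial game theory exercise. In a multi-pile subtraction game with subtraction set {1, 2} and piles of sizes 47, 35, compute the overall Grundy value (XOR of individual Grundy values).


Subtraction set: {1, 2}
For this subtraction set, G(n) = n mod 3 (period = max + 1 = 3).
Pile 1 (size 47): G(47) = 47 mod 3 = 2
Pile 2 (size 35): G(35) = 35 mod 3 = 2
Total Grundy value = XOR of all: 2 XOR 2 = 0

0


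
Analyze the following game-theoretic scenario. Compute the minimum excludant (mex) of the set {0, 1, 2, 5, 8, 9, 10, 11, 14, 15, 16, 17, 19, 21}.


Set = {0, 1, 2, 5, 8, 9, 10, 11, 14, 15, 16, 17, 19, 21}
0 is in the set.
1 is in the set.
2 is in the set.
3 is NOT in the set. This is the mex.
mex = 3

3


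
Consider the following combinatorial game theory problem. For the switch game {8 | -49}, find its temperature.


The game is {8 | -49}, a switch {a | b} with numbers a > b.
Cooling {a | b} by t gives {a - t | b + t}, which stops being hot when a - t = b + t, i.e. at t = (a - b)/2. So the temperature of a switch is (a - b)/2.
Temperature = (Left option - Right option) / 2
= (8 - (-49)) / 2
= 57 / 2
= 57/2

57/2


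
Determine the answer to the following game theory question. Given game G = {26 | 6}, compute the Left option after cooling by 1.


Original game: {26 | 6} (a switch {a | b} with a > b).
Cooling by t (for t below the temperature (a - b)/2 = 10) taxes each move by t: {a | b} cooled by t is {a - t | b + t}.
Cooling amount: t = 1
Cooled Left option: 26 - 1 = 25
Cooled Right option: 6 + 1 = 7
Cooled game: {25 | 7}
Left option = 25

25


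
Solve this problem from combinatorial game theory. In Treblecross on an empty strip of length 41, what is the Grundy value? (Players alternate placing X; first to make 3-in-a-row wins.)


Treblecross: place X on empty cells; 3-in-a-row wins.
Playing within two cells of an existing X lets the opponent win at once, so sensible play treats the cells i-2..i+2 around each X as dead. The player left with no safe cell loses, so this is a normal-play take-away game on strips of safe cells.
Placing X at cell i (0-indexed) of a strip of k safe cells leaves independent strips of sizes max(0, i-2) and max(0, k-i-3). Hence G(k) = mex{ G(max(0,i-2)) XOR G(max(0,k-i-3)) : 0 <= i < k }, with G(0) = 0.
G(1): splits (0,0):0^0=0 -> mex({0}) = 1
G(2): splits (0,0):0^0=0 -> mex({0}) = 1
G(3): splits (0,0):0^0=0 -> mex({0}) = 1
G(4): splits (0,1):0^1=1 (0,0):0^0=0 -> mex({0, 1}) = 2
G(5): splits (0,2):0^1=1 (0,1):0^1=1 (0,0):0^0=0 -> mex({0, 1}) = 2
G(6) = mex({1}) = 0
G(7) = mex({0, 1, 2}) = 3
G(8) = mex({0, 1, 2}) = 3
G(9) = mex({0, 2}) = 1
G(10) = mex({0, 2, 3}) = 1
G(11) = mex({0, 3}) = 1
G(12) = mex({1, 3}) = 0
G(13) = mex({0, 1, 2, 3}) = 4
G(14) = mex({0, 1, 2}) = 3
G(15) = mex({0, 1, 2}) = 3
G(16) = mex({0, 1, 2, 4}) = 3
G(17) = mex({0, 1, 3, 4}) = 2
G(18) = mex({0, 1, 3, 4}) = 2
G(19) = mex({0, 1, 3, 5}) = 2
G(20) = mex({0, 1, 2, 3, 5}) = 4
G(21) = mex({0, 1, 2, 3, 5}) = 4
G(22) = mex({1, 2, 6}) = 0
G(23) = mex({0, 1, 2, 3, 4, 6}) = 5
G(24) = mex({0, 1, 2, 3, 4}) = 5
G(25) = mex({0, 1, 3, 4, 7}) = 2
G(26) = mex({0, 1, 3, 4, 5, 7}) = 2
G(27) = mex({0, 1, 3, 5}) = 2
G(28) = mex({0, 1, 2, 5}) = 3
G(29) = mex({0, 1, 2, 4, 5, 6}) = 3
G(30) = mex({1, 2, 4, 6}) = 0
G(31) = mex({0, 1, 2, 3, 4, 6}) = 5
G(32) = mex({1, 2, 3, 4, 7}) = 0
G(33) = mex({0, 3, 7}) = 1
G(34) = mex({0, 2, 3, 5, 7}) = 1
G(35) = mex({0, 2, 3, 5, 6}) = 1
G(36) = mex({0, 1, 2, 5, 6}) = 3
G(37) = mex({0, 1, 2, 4, 5, 6}) = 3
G(38) = mex({0, 1, 2, 4}) = 3
G(39) = mex({0, 1, 2, 3, 4, 7}) = 5
G(40) = mex({0, 1, 2, 3, 4, 5, 7}) = 6
G(41) = mex({0, 1, 2, 3, 5, 7}) = 4
Therefore G(41) = 4.

4


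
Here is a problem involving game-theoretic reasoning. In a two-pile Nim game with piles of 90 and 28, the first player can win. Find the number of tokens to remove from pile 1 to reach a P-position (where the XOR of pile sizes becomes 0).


Piles: 90 and 28
Current XOR: 90 XOR 28 = 70 (non-zero, so this is an N-position).
To make the XOR zero, we need to find a move that balances the piles.
For pile 1 (size 90): target = 90 XOR 70 = 28
We reduce pile 1 from 90 to 28.
Tokens removed: 90 - 28 = 62
Verification: 28 XOR 28 = 0

62


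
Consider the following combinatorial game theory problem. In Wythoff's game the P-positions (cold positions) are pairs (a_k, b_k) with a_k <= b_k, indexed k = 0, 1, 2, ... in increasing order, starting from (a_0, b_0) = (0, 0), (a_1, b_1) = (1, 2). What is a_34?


By Wythoff's theorem, a_k = floor(k * phi) and b_k = floor(k * phi^2) = a_k + k, where phi = (1 + sqrt(5))/2 is the golden ratio.
phi = (1 + sqrt(5))/2 = 1.618034
k = 34
k * phi = 34 * 1.618034 = 55.013156
a_34 = floor(k * phi) = 55

55


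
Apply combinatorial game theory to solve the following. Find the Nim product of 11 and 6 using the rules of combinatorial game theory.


Nim multiplication is bilinear over XOR: (u XOR v) * w = (u*w) XOR (v*w).
So we split each operand into its bit components and XOR the pairwise Nim products.
11 = 1 + 2 + 8 (as XOR of powers of 2).
6 = 2 + 4 (as XOR of powers of 2).
Using the standard Nim-product table on single bits:
  2*2 = 3,   2*4 = 8,   2*8 = 12,
  4*4 = 6,   4*8 = 11,  8*8 = 13,
and  1*x = x (identity), k*l = l*k (commutative).
Pairwise Nim products:
  1 * 2 = 2
  1 * 4 = 4
  2 * 2 = 3
  2 * 4 = 8
  8 * 2 = 12
  8 * 4 = 11
XOR them: 2 XOR 4 XOR 3 XOR 8 XOR 12 XOR 11 = 10.
Result: 11 * 6 = 10 (in Nim).

10


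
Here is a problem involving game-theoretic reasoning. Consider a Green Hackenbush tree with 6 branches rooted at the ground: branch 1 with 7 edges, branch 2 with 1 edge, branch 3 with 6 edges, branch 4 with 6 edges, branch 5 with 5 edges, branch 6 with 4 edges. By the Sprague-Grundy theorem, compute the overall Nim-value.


The tree has 6 branches from the ground vertex.
In Green Hackenbush, the Nim-value of a simple path of length k is k.
Branch 1: length 7, Nim-value = 7
Branch 2: length 1, Nim-value = 1
Branch 3: length 6, Nim-value = 6
Branch 4: length 6, Nim-value = 6
Branch 5: length 5, Nim-value = 5
Branch 6: length 4, Nim-value = 4
Total Nim-value = XOR of all branch values:
0 XOR 7 = 7
7 XOR 1 = 6
6 XOR 6 = 0
0 XOR 6 = 6
6 XOR 5 = 3
3 XOR 4 = 7
Nim-value of the tree = 7

7


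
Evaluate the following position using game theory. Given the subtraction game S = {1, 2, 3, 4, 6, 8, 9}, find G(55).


The subtraction set is S = {1, 2, 3, 4, 6, 8, 9}.
G(k) = mex{ G(k - s) : s in S, s <= k }. We compute iteratively: G(0) = 0.
G(1) = mex({0}) = 1
G(2) = mex({0, 1}) = 2
G(3) = mex({0, 1, 2}) = 3
G(4) = mex({0, 1, 2, 3}) = 4
G(5) = mex({1, 2, 3, 4}) = 0
G(6) = mex({0, 2, 3, 4}) = 1
G(7) = mex({0, 1, 3, 4}) = 2
G(8) = mex({0, 1, 2, 4}) = 3
G(9) = mex({0, 1, 2, 3}) = 4
G(10) = mex({1, 2, 3, 4}) = 0
G(11) = mex({0, 2, 3, 4}) = 1
G(12) = mex({0, 1, 3, 4}) = 2
G(13) = mex({0, 1, 2, 4}) = 3
Observe that G(5)..G(13) = 0, 1, 2, 3, 4, 0, 1, 2, 3 repeats G(0)..G(8) = 0, 1, 2, 3, 4, 0, 1, 2, 3.
For k >= max(S) = 9, G(k) is determined by the previous 9 values G(k-9)..G(k-1); a window of 9 consecutive values has recurred shifted by 5, so by induction G(k + 5) = G(k) for all k >= 0: the sequence is periodic from the start with period 5.
One period: G(0..4) = 0, 1, 2, 3, 4.
55 mod 5 = 0, so G(55) = G(0) = 0.

0


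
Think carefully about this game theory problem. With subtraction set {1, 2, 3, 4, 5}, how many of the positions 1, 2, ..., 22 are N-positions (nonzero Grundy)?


Subtraction set S = {1, 2, 3, 4, 5}, so G(n) = n mod 6.
G(n) = 0 when n is a multiple of 6.
Multiples of 6 in [1, 22]: 3
N-positions (nonzero Grundy) = 22 - 3 = 19

19


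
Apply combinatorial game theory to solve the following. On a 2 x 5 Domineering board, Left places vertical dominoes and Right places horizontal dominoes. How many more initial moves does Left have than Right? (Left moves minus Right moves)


Board is 2 x 5 (rows x cols).
Left (vertical) placements: (rows-1) * cols = 1 * 5 = 5
Right (horizontal) placements: rows * (cols-1) = 2 * 4 = 8
Advantage = Left - Right = 5 - 8 = -3

-3


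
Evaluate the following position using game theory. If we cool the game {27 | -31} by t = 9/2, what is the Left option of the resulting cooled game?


Original game: {27 | -31} (a switch {a | b} with a > b).
Cooling by t (for t below the temperature (a - b)/2 = 29) taxes each move by t: {a | b} cooled by t is {a - t | b + t}.
Cooling amount: t = 9/2
Cooled Left option: 27 - 9/2 = 45/2
Cooled Right option: -31 + 9/2 = -53/2
Cooled game: {45/2 | -53/2}
Left option = 45/2

45/2


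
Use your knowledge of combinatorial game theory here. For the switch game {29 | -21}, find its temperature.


The game is {29 | -21}, a switch {a | b} with numbers a > b.
Cooling {a | b} by t gives {a - t | b + t}, which stops being hot when a - t = b + t, i.e. at t = (a - b)/2. So the temperature of a switch is (a - b)/2.
Temperature = (Left option - Right option) / 2
= (29 - (-21)) / 2
= 50 / 2
= 25

25


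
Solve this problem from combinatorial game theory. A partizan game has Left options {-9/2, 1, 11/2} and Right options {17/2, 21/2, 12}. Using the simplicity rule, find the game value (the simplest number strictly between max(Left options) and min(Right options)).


Left options: {-9/2, 1, 11/2}, max = 11/2
Right options: {17/2, 21/2, 12}, min = 17/2
All options are numbers and max(Left) < min(Right), so by the simplicity theorem the value is the simplest (earliest-born) number strictly between 11/2 and 17/2.
Integers 6 through 8 all lie strictly between 11/2 and 17/2.
Among integers, the simplest (lowest birthday = smallest |n|; 0 is born on day 0, +-n on day n) is 6.
No non-integer in the interval can be simpler: if x is a non-integer in the interval, then floor(x) or ceil(x) also lies in the interval (the interval contains an integer), and both are proper prefixes of x's sign expansion, i.e. born earlier. So the game value is 6.
Game value = 6

6


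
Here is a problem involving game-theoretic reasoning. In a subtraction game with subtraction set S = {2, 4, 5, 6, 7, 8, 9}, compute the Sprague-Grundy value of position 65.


The subtraction set is S = {2, 4, 5, 6, 7, 8, 9}.
G(k) = mex{ G(k - s) : s in S, s <= k }. We compute iteratively: G(0) = 0.
G(1) = mex({}) = 0
G(2) = mex({0}) = 1
G(3) = mex({0}) = 1
G(4) = mex({0, 1}) = 2
G(5) = mex({0, 1}) = 2
G(6) = mex({0, 1, 2}) = 3
G(7) = mex({0, 1, 2}) = 3
G(8) = mex({0, 1, 2, 3}) = 4
G(9) = mex({0, 1, 2, 3}) = 4
G(10) = mex({0, 1, 2, 3, 4}) = 5
G(11) = mex({1, 2, 3, 4}) = 0
G(12) = mex({1, 2, 3, 4, 5}) = 0
G(13) = mex({0, 2, 3, 4}) = 1
G(14) = mex({0, 2, 3, 4, 5}) = 1
G(15) = mex({0, 1, 3, 4, 5}) = 2
G(16) = mex({0, 1, 3, 4, 5}) = 2
G(17) = mex({0, 1, 2, 4, 5}) = 3
G(18) = mex({0, 1, 2, 4, 5}) = 3
G(19) = mex({0, 1, 2, 3, 5}) = 4
Observe that G(11)..G(19) = 0, 0, 1, 1, 2, 2, 3, 3, 4 repeats G(0)..G(8) = 0, 0, 1, 1, 2, 2, 3, 3, 4.
For k >= max(S) = 9, G(k) is determined by the previous 9 values G(k-9)..G(k-1); a window of 9 consecutive values has recurred shifted by 11, so by induction G(k + 11) = G(k) for all k >= 0: the sequence is periodic from the start with period 11.
One period: G(0..10) = 0, 0, 1, 1, 2, 2, 3, 3, 4, 4, 5.
65 mod 11 = 10, so G(65) = G(10) = 5.

5


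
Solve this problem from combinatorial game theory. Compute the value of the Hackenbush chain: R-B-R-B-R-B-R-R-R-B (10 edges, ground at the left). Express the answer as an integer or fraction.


Edges (from ground): R-B-R-B-R-B-R-R-R-B
By Berlekamp's sign-expansion rule, a Blue-Red Hackenbush stalk has the value of the surreal number whose sign sequence is the edge sequence with B -> + and R -> -.
Sign sequence: -+-+-+---+
Trace the sign expansion in the surreal number tree, starting from 0:
Edge 1: R (sign -) -> bounds (-inf, 0), value = -1
Edge 2: B (sign +) -> bounds (-1, 0), value = -1/2
Edge 3: R (sign -) -> bounds (-1, -1/2), value = -3/4
Edge 4: B (sign +) -> bounds (-3/4, -1/2), value = -5/8
Edge 5: R (sign -) -> bounds (-3/4, -5/8), value = -11/16
Edge 6: B (sign +) -> bounds (-11/16, -5/8), value = -21/32
Edge 7: R (sign -) -> bounds (-11/16, -21/32), value = -43/64
Edge 8: R (sign -) -> bounds (-11/16, -43/64), value = -87/128
Edge 9: R (sign -) -> bounds (-11/16, -87/128), value = -175/256
Edge 10: B (sign +) -> bounds (-175/256, -87/128), value = -349/512
Game value = -349/512

-349/512


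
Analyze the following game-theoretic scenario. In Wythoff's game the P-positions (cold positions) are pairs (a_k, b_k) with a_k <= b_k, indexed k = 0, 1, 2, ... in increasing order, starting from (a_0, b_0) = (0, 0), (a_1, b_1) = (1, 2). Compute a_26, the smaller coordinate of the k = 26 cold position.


By Wythoff's theorem, a_k = floor(k * phi) and b_k = floor(k * phi^2) = a_k + k, where phi = (1 + sqrt(5))/2 is the golden ratio.
phi = (1 + sqrt(5))/2 = 1.618034
k = 26
k * phi = 26 * 1.618034 = 42.068884
a_26 = floor(k * phi) = 42

42


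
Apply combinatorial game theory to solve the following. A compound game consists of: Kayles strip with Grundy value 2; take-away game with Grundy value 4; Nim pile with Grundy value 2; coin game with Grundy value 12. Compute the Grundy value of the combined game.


By the Sprague-Grundy theorem, the Grundy value of a sum of games is the XOR of individual Grundy values.
Kayles strip: Grundy value = 2. Running XOR: 0 XOR 2 = 2
take-away game: Grundy value = 4. Running XOR: 2 XOR 4 = 6
Nim pile: Grundy value = 2. Running XOR: 6 XOR 2 = 4
coin game: Grundy value = 12. Running XOR: 4 XOR 12 = 8
The combined Grundy value is 8.

8


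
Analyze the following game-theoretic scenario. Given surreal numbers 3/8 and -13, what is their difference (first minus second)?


x = 3/8, y = -13
Converting to common denominator: 8
x = 3/8, y = -104/8
x - y = 3/8 - -13 = 107/8

107/8


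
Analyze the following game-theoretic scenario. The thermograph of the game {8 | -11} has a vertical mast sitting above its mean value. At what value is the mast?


Game = {8 | -11}, a switch {a | b} with numbers a > b.
Its thermograph has left wall a - t and right wall b + t, which meet at t = (a - b)/2, where both equal (a + b)/2. So the mast (mean value) is at (a + b)/2.
Mean = (8 + (-11))/2 = -3/2 = -3/2

-3/2


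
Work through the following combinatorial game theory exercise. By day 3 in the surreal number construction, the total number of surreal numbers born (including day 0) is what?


Day 0: {|} = 0 is born. Count = 1.
Day n: the number of surreal numbers born by day n is 2^(n+1) - 1.
By day 0: 2^1 - 1 = 1
By day 1: 2^2 - 1 = 3
By day 2: 2^3 - 1 = 7
By day 3: 2^4 - 1 = 15
By day 3: 15 surreal numbers.

15


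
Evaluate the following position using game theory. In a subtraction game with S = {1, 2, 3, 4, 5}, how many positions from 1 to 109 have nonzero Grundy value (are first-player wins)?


Subtraction set S = {1, 2, 3, 4, 5}, so G(n) = n mod 6.
G(n) = 0 when n is a multiple of 6.
Multiples of 6 in [1, 109]: 18
N-positions (nonzero Grundy) = 109 - 18 = 91

91


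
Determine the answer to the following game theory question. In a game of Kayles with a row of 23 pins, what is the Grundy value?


Kayles: a move removes 1 or 2 adjacent pins from a contiguous row.
Removing pins from a row of k leaves two independent rows (a, b) with a + b = k - 1 (one pin) or a + b = k - 2 (two pins); an end removal gives a = 0.
By Sprague-Grundy, G(k) = mex{ G(a) XOR G(b) } over all these splits. G(0) = 0.
G(1): splits (0,0):0^0=0 -> mex({0}) = 1
G(2): splits (0,1):0^1=1 (0,0):0^0=0 -> mex({0, 1}) = 2
G(3): splits (0,2):0^2=2 (1,1):1^1=0 (0,1):0^1=1 -> mex({0, 1, 2}) = 3
G(4): splits (0,3):0^3=3 (1,2):1^2=3 (0,2):0^2=2 (1,1):1^1=0 -> mex({0, 2, 3}) = 1
G(5): splits (0,4):0^1=1 (1,3):1^3=2 (2,2):2^2=0 (0,3):0^3=3 (1,2):1^2=3 -> mex({0, 1, 2, 3}) = 4
G(6) = mex({0, 1, 2, 4}) = 3
G(7) = mex({0, 1, 3, 4, 5}) = 2
G(8) = mex({0, 2, 3, 5, 6}) = 1
G(9) = mex({0, 1, 2, 3, 6, 7}) = 4
G(10) = mex({0, 1, 3, 4, 5, 7}) = 2
G(11) = mex({0, 1, 2, 3, 4, 5}) = 6
G(12) = mex({0, 1, 2, 3, 5, 6, 7}) = 4
G(13) = mex({0, 2, 3, 4, 6, 7}) = 1
G(14) = mex({0, 1, 4, 5, 6, 7}) = 2
G(15) = mex({0, 1, 2, 3, 4, 5, 6}) = 7
G(16) = mex({0, 2, 3, 5, 6, 7}) = 1
G(17) = mex({0, 1, 2, 3, 5, 6, 7}) = 4
G(18) = mex({0, 1, 2, 4, 5, 6}) = 3
G(19) = mex({0, 1, 3, 4, 5, 7}) = 2
G(20) = mex({0, 2, 3, 4, 5, 6, 7}) = 1
G(21) = mex({0, 1, 2, 3, 5, 6, 7}) = 4
G(22) = mex({0, 1, 2, 3, 4, 5, 7}) = 6
G(23) = mex({0, 1, 2, 3, 4, 5, 6}) = 7
Therefore G(23) = 7.

7


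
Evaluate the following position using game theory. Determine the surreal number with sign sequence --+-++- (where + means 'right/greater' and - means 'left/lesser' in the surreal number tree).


Sign expansion: --+-++-
Rule: track bounds (lo, hi), initially (-inf, +inf). On '+', the current value becomes lo and we move to the simplest number in (value, hi): value + 1 if hi = +inf, otherwise the midpoint (value + hi)/2. On '-', the current value becomes hi and we move to value - 1 if lo = -inf, otherwise the midpoint (lo + value)/2.
Start at 0.
Step 1: sign = -, move left. Bounds: (-inf, 0). Value = -1
Step 2: sign = -, move left. Bounds: (-inf, -1). Value = -2
Step 3: sign = +, move right. Bounds: (-2, -1). Value = -3/2
Step 4: sign = -, move left. Bounds: (-2, -3/2). Value = -7/4
Step 5: sign = +, move right. Bounds: (-7/4, -3/2). Value = -13/8
Step 6: sign = +, move right. Bounds: (-13/8, -3/2). Value = -25/16
Step 7: sign = -, move left. Bounds: (-13/8, -25/16). Value = -51/32
The surreal number with sign expansion --+-++- is -51/32.

-51/32


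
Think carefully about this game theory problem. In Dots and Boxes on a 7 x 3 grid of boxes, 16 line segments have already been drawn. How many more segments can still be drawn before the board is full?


Grid: 7 x 3 boxes, i.e. 8 rows and 4 columns of dots.
Horizontal edges: (rows + 1) * cols = 8 * 3 = 24
Vertical edges: rows * (cols + 1) = 7 * 4 = 28
Total edges: 24 + 28 = 52
Edges drawn: 16
Remaining: 52 - 16 = 36

36


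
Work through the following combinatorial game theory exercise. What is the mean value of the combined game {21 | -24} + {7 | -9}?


G1 = {21 | -24}, G2 = {7 | -9}
Each is a switch {a | b} with numbers a > b; its mean value is (a + b)/2, and mean value is additive over game sums: m(G1 + G2) = m(G1) + m(G2).
Mean of G1 = (21 + (-24))/2 = -3/2 = -3/2
Mean of G2 = (7 + (-9))/2 = -2/2 = -1
Mean of G1 + G2 = -3/2 + -1 = -5/2

-5/2


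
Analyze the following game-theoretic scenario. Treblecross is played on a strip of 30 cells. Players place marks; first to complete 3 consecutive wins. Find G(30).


Treblecross: place X on empty cells; 3-in-a-row wins.
Playing within two cells of an existing X lets the opponent win at once, so sensible play treats the cells i-2..i+2 around each X as dead. The player left with no safe cell loses, so this is a normal-play take-away game on strips of safe cells.
Placing X at cell i (0-indexed) of a strip of k safe cells leaves independent strips of sizes max(0, i-2) and max(0, k-i-3). Hence G(k) = mex{ G(max(0,i-2)) XOR G(max(0,k-i-3)) : 0 <= i < k }, with G(0) = 0.
G(1): splits (0,0):0^0=0 -> mex({0}) = 1
G(2): splits (0,0):0^0=0 -> mex({0}) = 1
G(3): splits (0,0):0^0=0 -> mex({0}) = 1
G(4): splits (0,1):0^1=1 (0,0):0^0=0 -> mex({0, 1}) = 2
G(5): splits (0,2):0^1=1 (0,1):0^1=1 (0,0):0^0=0 -> mex({0, 1}) = 2
G(6) = mex({1}) = 0
G(7) = mex({0, 1, 2}) = 3
G(8) = mex({0, 1, 2}) = 3
G(9) = mex({0, 2}) = 1
G(10) = mex({0, 2, 3}) = 1
G(11) = mex({0, 3}) = 1
G(12) = mex({1, 3}) = 0
G(13) = mex({0, 1, 2, 3}) = 4
G(14) = mex({0, 1, 2}) = 3
G(15) = mex({0, 1, 2}) = 3
G(16) = mex({0, 1, 2, 4}) = 3
G(17) = mex({0, 1, 3, 4}) = 2
G(18) = mex({0, 1, 3, 4}) = 2
G(19) = mex({0, 1, 3, 5}) = 2
G(20) = mex({0, 1, 2, 3, 5}) = 4
G(21) = mex({0, 1, 2, 3, 5}) = 4
G(22) = mex({1, 2, 6}) = 0
G(23) = mex({0, 1, 2, 3, 4, 6}) = 5
G(24) = mex({0, 1, 2, 3, 4}) = 5
G(25) = mex({0, 1, 3, 4, 7}) = 2
G(26) = mex({0, 1, 3, 4, 5, 7}) = 2
G(27) = mex({0, 1, 3, 5}) = 2
G(28) = mex({0, 1, 2, 5}) = 3
G(29) = mex({0, 1, 2, 4, 5, 6}) = 3
G(30) = mex({1, 2, 4, 6}) = 0
Therefore G(30) = 0.

0


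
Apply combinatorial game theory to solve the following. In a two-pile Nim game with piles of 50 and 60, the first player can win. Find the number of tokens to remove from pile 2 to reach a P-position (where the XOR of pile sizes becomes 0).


Piles: 50 and 60
Current XOR: 50 XOR 60 = 14 (non-zero, so this is an N-position).
To make the XOR zero, we need to find a move that balances the piles.
For pile 2 (size 60): target = 60 XOR 14 = 50
We reduce pile 2 from 60 to 50.
Tokens removed: 60 - 50 = 10
Verification: 50 XOR 50 = 0

10


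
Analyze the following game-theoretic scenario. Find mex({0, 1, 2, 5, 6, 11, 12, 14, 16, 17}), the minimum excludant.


Set = {0, 1, 2, 5, 6, 11, 12, 14, 16, 17}
0 is in the set.
1 is in the set.
2 is in the set.
3 is NOT in the set. This is the mex.
mex = 3

3


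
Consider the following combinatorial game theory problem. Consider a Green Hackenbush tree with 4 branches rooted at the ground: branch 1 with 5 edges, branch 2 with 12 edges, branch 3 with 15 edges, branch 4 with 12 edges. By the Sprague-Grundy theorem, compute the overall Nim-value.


The tree has 4 branches from the ground vertex.
In Green Hackenbush, the Nim-value of a simple path of length k is k.
Branch 1: length 5, Nim-value = 5
Branch 2: length 12, Nim-value = 12
Branch 3: length 15, Nim-value = 15
Branch 4: length 12, Nim-value = 12
Total Nim-value = XOR of all branch values:
0 XOR 5 = 5
5 XOR 12 = 9
9 XOR 15 = 6
6 XOR 12 = 10
Nim-value of the tree = 10

10


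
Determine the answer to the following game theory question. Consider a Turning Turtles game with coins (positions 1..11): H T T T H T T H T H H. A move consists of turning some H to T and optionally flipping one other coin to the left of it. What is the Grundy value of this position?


Coins: H T T T H T T H T H H
Key fact: a single head at position k behaves exactly like a Nim heap of size k (turning it to T and optionally flipping a coin at j < k corresponds to moving the heap from k to j, or to 0), and heads combine as a disjunctive sum (two heads at the same place would cancel, matching j XOR j = 0). So the Nim-value is the XOR of the 1-indexed positions of the heads.
Face-up positions (1-indexed): [1, 5, 8, 10, 11]
XOR 0 with 1: 0 XOR 1 = 1
XOR 1 with 5: 1 XOR 5 = 4
XOR 4 with 8: 4 XOR 8 = 12
XOR 12 with 10: 12 XOR 10 = 6
XOR 6 with 11: 6 XOR 11 = 13
Nim-value = 13

13


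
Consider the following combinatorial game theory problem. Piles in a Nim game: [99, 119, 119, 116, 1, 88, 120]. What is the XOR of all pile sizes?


We need the XOR (exclusive or) of all pile sizes.
After XOR-ing pile 1 (size 99): 0 XOR 99 = 99
After XOR-ing pile 2 (size 119): 99 XOR 119 = 20
After XOR-ing pile 3 (size 119): 20 XOR 119 = 99
After XOR-ing pile 4 (size 116): 99 XOR 116 = 23
After XOR-ing pile 5 (size 1): 23 XOR 1 = 22
After XOR-ing pile 6 (size 88): 22 XOR 88 = 78
After XOR-ing pile 7 (size 120): 78 XOR 120 = 54
The Nim-value of this position is 54.

54


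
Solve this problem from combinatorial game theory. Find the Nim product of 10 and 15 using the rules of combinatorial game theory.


Nim multiplication is bilinear over XOR: (u XOR v) * w = (u*w) XOR (v*w).
So we split each operand into its bit components and XOR the pairwise Nim products.
10 = 2 + 8 (as XOR of powers of 2).
15 = 1 + 2 + 4 + 8 (as XOR of powers of 2).
Using the standard Nim-product table on single bits:
  2*2 = 3,   2*4 = 8,   2*8 = 12,
  4*4 = 6,   4*8 = 11,  8*8 = 13,
and  1*x = x (identity), k*l = l*k (commutative).
Pairwise Nim products:
  2 * 1 = 2
  2 * 2 = 3
  2 * 4 = 8
  2 * 8 = 12
  8 * 1 = 8
  8 * 2 = 12
  8 * 4 = 11
  8 * 8 = 13
XOR them: 2 XOR 3 XOR 8 XOR 12 XOR 8 XOR 12 XOR 11 XOR 13 = 7.
Result: 10 * 15 = 7 (in Nim).

7
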